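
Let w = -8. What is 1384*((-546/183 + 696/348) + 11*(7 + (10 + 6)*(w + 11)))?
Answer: 50993480/61 ≈ 8.3596e+5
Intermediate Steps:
1384*((-546/183 + 696/348) + 11*(7 + (10 + 6)*(w + 11))) = 1384*((-546/183 + 696/348) + 11*(7 + (10 + 6)*(-8 + 11))) = 1384*((-546*1/183 + 696*(1/348)) + 11*(7 + 16*3)) = 1384*((-182/61 + 2) + 11*(7 + 48)) = 1384*(-60/61 + 11*55) = 1384*(-60/61 + 605) = 1384*(36845/61) = 50993480/61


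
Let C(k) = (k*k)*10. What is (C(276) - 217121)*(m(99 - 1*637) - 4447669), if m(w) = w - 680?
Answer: -2423037366793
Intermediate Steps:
m(w) = -680 + w
C(k) = 10*k² (C(k) = k²*10 = 10*k²)
(C(276) - 217121)*(m(99 - 1*637) - 4447669) = (10*276² - 217121)*((-680 + (99 - 1*637)) - 4447669) = (10*76176 - 217121)*((-680 + (99 - 637)) - 4447669) = (761760 - 217121)*((-680 - 538) - 4447669) = 544639*(-1218 - 4447669) = 544639*(-4448887) = -2423037366793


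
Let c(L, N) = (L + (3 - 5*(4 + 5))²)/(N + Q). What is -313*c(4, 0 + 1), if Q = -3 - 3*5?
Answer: 32552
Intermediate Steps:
Q = -18 (Q = -3 - 15 = -18)
c(L, N) = (1764 + L)/(-18 + N) (c(L, N) = (L + (3 - 5*(4 + 5))²)/(N - 18) = (L + (3 - 5*9)²)/(-18 + N) = (L + (3 - 45)²)/(-18 + N) = (L + (-42)²)/(-18 + N) = (L + 1764)/(-18 + N) = (1764 + L)/(-18 + N))
-313*c(4, 0 + 1) = -313*(1764 + 4)/(-18 + (0 + 1)) = -313*1768/(-18 + 1) = -313*1768/(-17) = -(-313)*1768/17 = -313*(-104) = 32552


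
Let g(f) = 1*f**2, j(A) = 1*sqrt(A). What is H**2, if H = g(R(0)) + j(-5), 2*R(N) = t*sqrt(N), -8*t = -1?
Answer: -5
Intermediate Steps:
t = 1/8 (t = -1/8*(-1) = 1/8 ≈ 0.12500)
R(N) = sqrt(N)/16 (R(N) = (sqrt(N)/8)/2 = sqrt(N)/16)
j(A) = sqrt(A)
g(f) = f**2
H = I*sqrt(5) (H = (sqrt(0)/16)**2 + sqrt(-5) = ((1/16)*0)**2 + I*sqrt(5) = 0**2 + I*sqrt(5) = 0 + I*sqrt(5) = I*sqrt(5) ≈ 2.2361*I)
H**2 = (I*sqrt(5))**2 = -5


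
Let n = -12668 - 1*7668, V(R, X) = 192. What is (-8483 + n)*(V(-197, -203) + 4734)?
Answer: -141962394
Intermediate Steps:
n = -20336 (n = -12668 - 7668 = -20336)
(-8483 + n)*(V(-197, -203) + 4734) = (-8483 - 20336)*(192 + 4734) = -28819*4926 = -141962394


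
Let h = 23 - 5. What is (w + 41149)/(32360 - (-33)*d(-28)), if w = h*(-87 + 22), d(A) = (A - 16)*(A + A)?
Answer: 39979/113672 ≈ 0.35171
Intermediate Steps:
h = 18
d(A) = 2*A*(-16 + A) (d(A) = (-16 + A)*(2*A) = 2*A*(-16 + A))
w = -1170 (w = 18*(-87 + 22) = 18*(-65) = -1170)
(w + 41149)/(32360 - (-33)*d(-28)) = (-1170 + 41149)/(32360 - (-33)*2*(-28)*(-16 - 28)) = 39979/(32360 - (-33)*2*(-28)*(-44)) = 39979/(32360 - (-33)*2464) = 39979/(32360 - 1*(-81312)) = 39979/(32360 + 81312) = 39979/113672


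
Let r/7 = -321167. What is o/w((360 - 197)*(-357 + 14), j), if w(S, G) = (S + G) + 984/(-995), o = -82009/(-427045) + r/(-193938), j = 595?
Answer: -194218824417353/911659076751361788 ≈ -0.00021304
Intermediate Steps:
r = -2248169 (r = 7*(-321167) = -2248169)
o = 975973992047/82820253210 (o = -82009/(-427045) - 2248169/(-193938) = -82009*(-1/427045) - 2248169*(-1/193938) = 82009/427045 + 2248169/193938 = 975973992047/82820253210 ≈ 11.784)
w(S, G) = -984/995 + G + S (w(S, G) = (G + S) + 984*(-1/995) = (G + S) - 984/995 = -984/995 + G + S)
o/w((360 - 197)*(-357 + 14), j) = 975973992047/(82820253210*(-984/995 + 595 + (360 - 197)*(-357 + 14))) = 975973992047/(82820253210*(-984/995 + 595 + 163*(-343))) = 975973992047/(82820253210*(-984/995 + 595 - 55909)) = 975973992047/(82820253210*(-55038414/995)) = (975973992047/82820253210)*(-995/55038414) = -194218824417353/911659076751361788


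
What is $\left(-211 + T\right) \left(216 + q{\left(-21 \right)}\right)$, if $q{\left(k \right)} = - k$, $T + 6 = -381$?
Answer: $-141726$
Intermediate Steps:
$T = -387$ ($T = -6 - 381 = -387$)
$\left(-211 + T\right) \left(216 + q{\left(-21 \right)}\right) = \left(-211 - 387\right) \left(216 - -21\right) = - 598 \left(216 + 21\right) = \left(-598\right) 237 = -141726$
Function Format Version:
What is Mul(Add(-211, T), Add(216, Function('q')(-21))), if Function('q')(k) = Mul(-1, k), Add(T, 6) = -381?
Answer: -141726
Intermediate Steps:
T = -387 (T = Add(-6, -381) = -387)
Mul(Add(-211, T), Add(216, Function('q')(-21))) = Mul(Add(-211, -387), Add(216, Mul(-1, -21))) = Mul(-598, Add(216, 21)) = Mul(-598, 237) = -141726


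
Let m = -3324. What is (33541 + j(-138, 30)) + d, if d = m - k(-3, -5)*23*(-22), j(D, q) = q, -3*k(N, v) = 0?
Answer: 30247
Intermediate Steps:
k(N, v) = 0 (k(N, v) = -⅓*0 = 0)
d = -3324 (d = -3324 - 0*23*(-22) = -3324 - 0*(-22) = -3324 - 1*0 = -3324 + 0 = -3324)
(33541 + j(-138, 30)) + d = (33541 + 30) - 3324 = 33571 - 3324 = 30247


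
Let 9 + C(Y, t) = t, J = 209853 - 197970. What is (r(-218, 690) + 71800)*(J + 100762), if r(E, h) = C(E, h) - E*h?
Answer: 25108683145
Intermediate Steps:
J = 11883
C(Y, t) = -9 + t
r(E, h) = -9 + h - E*h (r(E, h) = (-9 + h) - E*h = -9 + h - E*h)
(r(-218, 690) + 71800)*(J + 100762) = ((-9 + 690 - 1*(-218)*690) + 71800)*(11883 + 100762) = ((-9 + 690 + 150420) + 71800)*112645 = (151101 + 71800)*112645 = 222901*112645 = 25108683145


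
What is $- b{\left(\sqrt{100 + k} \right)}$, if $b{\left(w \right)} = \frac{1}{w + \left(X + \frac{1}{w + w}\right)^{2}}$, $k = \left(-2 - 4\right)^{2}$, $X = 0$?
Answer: $\frac{544}{40247295} - \frac{591872 \sqrt{34}}{40247295} \approx -0.085736$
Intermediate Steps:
$k = 36$ ($k = \left(-6\right)^{2} = 36$)
$b{\left(w \right)} = \frac{1}{w + \frac{1}{4 w^{2}}}$ ($b{\left(w \right)} = \frac{1}{w + \left(0 + \frac{1}{w + w}\right)^{2}} = \frac{1}{w + \left(0 + \frac{1}{2 w}\right)^{2}} = \frac{1}{w + \left(\frac{1}{2 w}\right)^{2}} = \frac{1}{w + \frac{1}{4 w^{2}}}$)
$- b{\left(\sqrt{100 + k} \right)} = - \frac{4 \left(\sqrt{100 + 36}\right)^{2}}{1 + 4 \left(\sqrt{100 + 36}\right)^{3}} = - \frac{4 \left(\sqrt{136}\right)^{2}}{1 + 4 \left(\sqrt{136}\right)^{3}} = - \frac{4 \left(2 \sqrt{34}\right)^{2}}{1 + 4 \left(2 \sqrt{34}\right)^{3}} = - \frac{4 \cdot 136}{1 + 4 \cdot 272 \sqrt{34}} = - \frac{4 \cdot 136}{1 + 1088 \sqrt{34}} = - \frac{544}{1 + 1088 \sqrt{34}}$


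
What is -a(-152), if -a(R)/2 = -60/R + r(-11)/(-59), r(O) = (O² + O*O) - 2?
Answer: -8235/1121 ≈ -7.3461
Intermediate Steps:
r(O) = -2 + 2*O² (r(O) = (O² + O²) - 2 = 2*O² - 2 = -2 + 2*O²)
a(R) = 480/59 + 120/R (a(R) = -2*(-60/R + (-2 + 2*(-11)²)/(-59)) = -2*(-60/R + (-2 + 2*121)*(-1/59)) = -2*(-60/R + (-2 + 242)*(-1/59)) = -2*(-60/R + 240*(-1/59)) = -2*(-60/R - 240/59) = -2*(-240/59 - 60/R) = 480/59 + 120/R)
-a(-152) = -(480/59 + 120/(-152)) = -(480/59 + 120*(-1/152)) = -(480/59 - 15/19) = -1*8235/1121 = -8235/1121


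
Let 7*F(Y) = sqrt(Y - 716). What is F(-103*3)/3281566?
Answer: 5*I*sqrt(41)/22970962 ≈ 1.3937e-6*I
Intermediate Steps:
F(Y) = sqrt(-716 + Y)/7 (F(Y) = sqrt(Y - 716)/7 = sqrt(-716 + Y)/7)
F(-103*3)/3281566 = (sqrt(-716 - 103*3)/7)/3281566 = (sqrt(-716 - 309)/7)*(1/3281566) = (sqrt(-1025)/7)*(1/3281566) = ((5*I*sqrt(41))/7)*(1/3281566) = (5*I*sqrt(41)/7)*(1/3281566) = 5*I*sqrt(41)/22970962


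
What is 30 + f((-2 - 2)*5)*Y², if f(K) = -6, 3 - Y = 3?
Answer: 30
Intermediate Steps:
Y = 0 (Y = 3 - 1*3 = 3 - 3 = 0)
30 + f((-2 - 2)*5)*Y² = 30 - 6*0² = 30 - 6*0 = 30 + 0 = 30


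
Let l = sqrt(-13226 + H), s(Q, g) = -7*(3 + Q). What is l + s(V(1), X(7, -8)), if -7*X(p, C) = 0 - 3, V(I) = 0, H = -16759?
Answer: -21 + I*sqrt(29985) ≈ -21.0 + 173.16*I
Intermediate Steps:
X(p, C) = 3/7 (X(p, C) = -(0 - 3)/7 = -1/7*(-3) = 3/7)
s(Q, g) = -21 - 7*Q
l = I*sqrt(29985) (l = sqrt(-13226 - 16759) = sqrt(-29985) = I*sqrt(29985) ≈ 173.16*I)
l + s(V(1), X(7, -8)) = I*sqrt(29985) + (-21 - 7*0) = I*sqrt(29985) + (-21 + 0) = I*sqrt(29985) - 21 = -21 + I*sqrt(29985)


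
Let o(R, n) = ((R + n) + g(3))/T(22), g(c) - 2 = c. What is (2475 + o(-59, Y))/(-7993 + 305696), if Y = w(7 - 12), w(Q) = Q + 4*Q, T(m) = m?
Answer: 54371/6549466 ≈ 0.0083016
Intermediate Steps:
g(c) = 2 + c
w(Q) = 5*Q
Y = -25 (Y = 5*(7 - 12) = 5*(-5) = -25)
o(R, n) = 5/22 + R/22 + n/22 (o(R, n) = ((R + n) + (2 + 3))/22 = ((R + n) + 5)*(1/22) = (5 + R + n)*(1/22) = 5/22 + R/22 + n/22)
(2475 + o(-59, Y))/(-7993 + 305696) = (2475 + (5/22 + (1/22)*(-59) + (1/22)*(-25)))/(-7993 + 305696) = (2475 + (5/22 - 59/22 - 25/22))/297703 = (2475 - 79/22)*(1/297703) = (54371/22)*(1/297703) = 54371/6549466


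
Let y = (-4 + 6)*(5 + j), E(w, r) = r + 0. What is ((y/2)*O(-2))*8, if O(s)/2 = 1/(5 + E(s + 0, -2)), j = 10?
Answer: 80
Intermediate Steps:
E(w, r) = r
y = 30 (y = (-4 + 6)*(5 + 10) = 2*15 = 30)
O(s) = ⅔ (O(s) = 2/(5 - 2) = 2/3 = 2*(⅓) = ⅔)
((y/2)*O(-2))*8 = ((30/2)*(⅔))*8 = ((30*(½))*(⅔))*8 = (15*(⅔))*8 = 10*8 = 80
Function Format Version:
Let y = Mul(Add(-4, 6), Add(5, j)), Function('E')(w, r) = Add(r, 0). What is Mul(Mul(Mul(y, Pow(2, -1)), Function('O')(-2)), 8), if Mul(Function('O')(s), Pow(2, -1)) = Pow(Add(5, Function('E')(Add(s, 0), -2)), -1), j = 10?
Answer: 80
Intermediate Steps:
Function('E')(w, r) = r
y = 30 (y = Mul(Add(-4, 6), Add(5, 10)) = Mul(2, 15) = 30)
Function('O')(s) = Rational(2, 3) (Function('O')(s) = Mul(2, Pow(Add(5, -2), -1)) = Mul(2, Pow(3, -1)) = Mul(2, Rational(1, 3)) = Rational(2, 3))
Mul(Mul(Mul(y, Pow(2, -1)), Function('O')(-2)), 8) = Mul(Mul(Mul(30, Pow(2, -1)), Rational(2, 3)), 8) = Mul(Mul(Mul(30, Rational(1, 2)), Rational(2, 3)), 8) = Mul(Mul(15, Rational(2, 3)), 8) = Mul(10, 8) = 80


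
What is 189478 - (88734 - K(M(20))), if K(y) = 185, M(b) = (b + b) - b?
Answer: 100929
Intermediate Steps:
M(b) = b (M(b) = 2*b - b = b)
189478 - (88734 - K(M(20))) = 189478 - (88734 - 1*185) = 189478 - (88734 - 185) = 189478 - 1*88549 = 189478 - 88549 = 100929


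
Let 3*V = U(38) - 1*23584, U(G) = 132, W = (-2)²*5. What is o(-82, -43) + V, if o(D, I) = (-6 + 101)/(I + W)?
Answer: -539681/69 ≈ -7821.5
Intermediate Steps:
W = 20 (W = 4*5 = 20)
o(D, I) = 95/(20 + I) (o(D, I) = (-6 + 101)/(I + 20) = 95/(20 + I))
V = -23452/3 (V = (132 - 1*23584)/3 = (132 - 23584)/3 = (⅓)*(-23452) = -23452/3 ≈ -7817.3)
o(-82, -43) + V = 95/(20 - 43) - 23452/3 = 95/(-23) - 23452/3 = 95*(-1/23) - 23452/3 = -95/23 - 23452/3 = -539681/69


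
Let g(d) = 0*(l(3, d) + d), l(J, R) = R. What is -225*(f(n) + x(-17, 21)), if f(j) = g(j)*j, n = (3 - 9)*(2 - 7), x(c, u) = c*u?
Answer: 80325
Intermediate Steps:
n = 30 (n = -6*(-5) = 30)
g(d) = 0 (g(d) = 0*(d + d) = 0*(2*d) = 0)
f(j) = 0 (f(j) = 0*j = 0)
-225*(f(n) + x(-17, 21)) = -225*(0 - 17*21) = -225*(0 - 357) = -225*(-357) = 80325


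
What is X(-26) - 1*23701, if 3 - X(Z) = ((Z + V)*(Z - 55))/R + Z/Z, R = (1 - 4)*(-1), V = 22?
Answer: -23807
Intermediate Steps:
R = 3 (R = -3*(-1) = 3)
X(Z) = 2 - (-55 + Z)*(22 + Z)/3 (X(Z) = 3 - (((Z + 22)*(Z - 55))/3 + Z/Z) = 3 - (((22 + Z)*(-55 + Z))*(1/3) + 1) = 3 - (((-55 + Z)*(22 + Z))*(1/3) + 1) = 3 - ((-55 + Z)*(22 + Z)/3 + 1) = 3 - (1 + (-55 + Z)*(22 + Z)/3) = 3 + (-1 - (-55 + Z)*(22 + Z)/3) = 2 - (-55 + Z)*(22 + Z)/3)
X(-26) - 1*23701 = (1216/3 + 11*(-26) - 1/3*(-26)**2) - 1*23701 = (1216/3 - 286 - 1/3*676) - 23701 = (1216/3 - 286 - 676/3) - 23701 = -106 - 23701 = -23807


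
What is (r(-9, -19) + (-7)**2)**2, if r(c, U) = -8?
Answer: 1681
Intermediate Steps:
(r(-9, -19) + (-7)**2)**2 = (-8 + (-7)**2)**2 = (-8 + 49)**2 = 41**2 = 1681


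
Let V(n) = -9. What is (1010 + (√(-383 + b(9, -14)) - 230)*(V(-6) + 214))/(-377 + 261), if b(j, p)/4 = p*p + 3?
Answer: 11535/29 - 205*√413/116 ≈ 361.84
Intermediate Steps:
b(j, p) = 12 + 4*p² (b(j, p) = 4*(p*p + 3) = 4*(p² + 3) = 4*(3 + p²) = 12 + 4*p²)
(1010 + (√(-383 + b(9, -14)) - 230)*(V(-6) + 214))/(-377 + 261) = (1010 + (√(-383 + (12 + 4*(-14)²)) - 230)*(-9 + 214))/(-377 + 261) = (1010 + (√(-383 + (12 + 4*196)) - 230)*205)/(-116) = -(1010 + (√(-383 + (12 + 784)) - 230)*205)/116 = -(1010 + (√(-383 + 796) - 230)*205)/116 = -(1010 + (√413 - 230)*205)/116 = -(1010 + (-230 + √413)*205)/116 = -(1010 + (-47150 + 205*√413))/116 = -(-46140 + 205*√413)/116 = 11535/29 - 205*√413/116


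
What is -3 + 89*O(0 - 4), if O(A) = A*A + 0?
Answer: 1421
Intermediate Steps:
O(A) = A**2 (O(A) = A**2 + 0 = A**2)
-3 + 89*O(0 - 4) = -3 + 89*(0 - 4)**2 = -3 + 89*(-4)**2 = -3 + 89*16 = -3 + 1424 = 1421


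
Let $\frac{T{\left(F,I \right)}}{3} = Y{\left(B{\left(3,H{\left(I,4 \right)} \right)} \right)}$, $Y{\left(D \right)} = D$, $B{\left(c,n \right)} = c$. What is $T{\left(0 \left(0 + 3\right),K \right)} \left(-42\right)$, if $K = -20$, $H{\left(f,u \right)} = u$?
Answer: $-378$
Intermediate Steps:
$T{\left(F,I \right)} = 9$ ($T{\left(F,I \right)} = 3 \cdot 3 = 9$)
$T{\left(0 \left(0 + 3\right),K \right)} \left(-42\right) = 9 \left(-42\right) = -378$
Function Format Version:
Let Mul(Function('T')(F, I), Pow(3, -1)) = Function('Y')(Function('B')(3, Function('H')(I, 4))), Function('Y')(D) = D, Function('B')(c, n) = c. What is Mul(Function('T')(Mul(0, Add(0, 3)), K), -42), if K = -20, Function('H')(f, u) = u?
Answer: -378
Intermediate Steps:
Function('T')(F, I) = 9 (Function('T')(F, I) = Mul(3, 3) = 9)
Mul(Function('T')(Mul(0, Add(0, 3)), K), -42) = Mul(9, -42) = -378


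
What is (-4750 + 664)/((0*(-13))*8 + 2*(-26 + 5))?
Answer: 681/7 ≈ 97.286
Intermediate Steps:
(-4750 + 664)/((0*(-13))*8 + 2*(-26 + 5)) = -4086/(0*8 + 2*(-21)) = -4086/(0 - 42) = -4086/(-42) = -4086*(-1/42) = 681/7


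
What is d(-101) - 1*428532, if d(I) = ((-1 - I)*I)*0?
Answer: -428532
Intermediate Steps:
d(I) = 0 (d(I) = (I*(-1 - I))*0 = 0)
d(-101) - 1*428532 = 0 - 1*428532 = 0 - 428532 = -428532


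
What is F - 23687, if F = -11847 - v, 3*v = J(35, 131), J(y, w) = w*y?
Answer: -111187/3 ≈ -37062.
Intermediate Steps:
v = 4585/3 (v = (131*35)/3 = (1/3)*4585 = 4585/3 ≈ 1528.3)
F = -40126/3 (F = -11847 - 1*4585/3 = -11847 - 4585/3 = -40126/3 ≈ -13375.)
F - 23687 = -40126/3 - 23687 = -111187/3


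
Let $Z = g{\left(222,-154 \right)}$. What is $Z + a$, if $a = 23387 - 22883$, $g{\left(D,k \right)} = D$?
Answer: $726$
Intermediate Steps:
$Z = 222$
$a = 504$
$Z + a = 222 + 504 = 726$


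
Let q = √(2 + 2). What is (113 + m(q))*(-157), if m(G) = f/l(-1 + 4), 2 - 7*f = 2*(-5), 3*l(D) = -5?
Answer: -615283/35 ≈ -17580.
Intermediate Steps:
l(D) = -5/3 (l(D) = (⅓)*(-5) = -5/3)
q = 2 (q = √4 = 2)
f = 12/7 (f = 2/7 - 2*(-5)/7 = 2/7 - ⅐*(-10) = 2/7 + 10/7 = 12/7 ≈ 1.7143)
m(G) = -36/35 (m(G) = 12/(7*(-5/3)) = (12/7)*(-⅗) = -36/35)
(113 + m(q))*(-157) = (113 - 36/35)*(-157) = (3919/35)*(-157) = -615283/35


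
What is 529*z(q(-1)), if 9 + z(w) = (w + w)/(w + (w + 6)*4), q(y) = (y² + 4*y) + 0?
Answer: -15341/3 ≈ -5113.7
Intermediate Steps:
q(y) = y² + 4*y
z(w) = -9 + 2*w/(24 + 5*w) (z(w) = -9 + (w + w)/(w + (w + 6)*4) = -9 + (2*w)/(w + (6 + w)*4) = -9 + (2*w)/(w + (24 + 4*w)) = -9 + (2*w)/(24 + 5*w) = -9 + 2*w/(24 + 5*w))
529*z(q(-1)) = 529*((-216 - (-43)*(4 - 1))/(24 + 5*(-(4 - 1)))) = 529*((-216 - (-43)*3)/(24 + 5*(-1*3))) = 529*((-216 - 43*(-3))/(24 + 5*(-3))) = 529*((-216 + 129)/(24 - 15)) = 529*(-87/9) = 529*((⅑)*(-87)) = 529*(-29/3) = -15341/3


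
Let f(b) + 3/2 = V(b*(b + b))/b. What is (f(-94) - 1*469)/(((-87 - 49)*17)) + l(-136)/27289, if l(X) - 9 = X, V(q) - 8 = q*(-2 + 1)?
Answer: 697277051/5930663792 ≈ 0.11757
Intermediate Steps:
V(q) = 8 - q (V(q) = 8 + q*(-2 + 1) = 8 + q*(-1) = 8 - q)
f(b) = -3/2 + (8 - 2*b**2)/b (f(b) = -3/2 + (8 - b*(b + b))/b = -3/2 + (8 - b*2*b)/b = -3/2 + (8 - 2*b**2)/b)
l(X) = 9 + X
(f(-94) - 1*469)/(((-87 - 49)*17)) + l(-136)/27289 = ((-3/2 - 2*(-94) + 8/(-94)) - 1*469)/(((-87 - 49)*17)) + (9 - 136)/27289 = ((-3/2 + 188 + 8*(-1/94)) - 469)/((-136*17)) - 127*1/27289 = ((-3/2 + 188 - 4/47) - 469)/(-2312) - 127/27289 = (17523/94 - 469)*(-1/2312) - 127/27289 = -26563/94*(-1/2312) - 127/27289 = 26563/217328 - 127/27289 = 697277051/5930663792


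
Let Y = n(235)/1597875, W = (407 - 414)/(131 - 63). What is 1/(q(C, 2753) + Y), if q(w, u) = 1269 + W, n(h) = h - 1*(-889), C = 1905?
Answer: 108655500/137872720807 ≈ 0.00078809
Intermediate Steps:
n(h) = 889 + h (n(h) = h + 889 = 889 + h)
W = -7/68 ≈ -0.10294
Y = 1124/1597875 (Y = (889 + 235)/1597875 = 1124*(1/1597875) = 1124/1597875 ≈ 0.00070343)
q(w, u) = 86285/68 (q(w, u) = 1269 - 7/68 = 86285/68)
1/(q(C, 2753) + Y) = 1/(86285/68 + 1124/1597875) = 1/(137872720807/108655500) = 108655500/137872720807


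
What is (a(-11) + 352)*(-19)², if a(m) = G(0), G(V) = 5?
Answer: 128877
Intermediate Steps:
a(m) = 5
(a(-11) + 352)*(-19)² = (5 + 352)*(-19)² = 357*361 = 128877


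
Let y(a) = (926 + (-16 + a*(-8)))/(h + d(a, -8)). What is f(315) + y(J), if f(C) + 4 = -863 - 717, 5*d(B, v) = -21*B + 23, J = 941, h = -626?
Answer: -18094911/11434 ≈ -1582.6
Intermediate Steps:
d(B, v) = 23/5 - 21*B/5 (d(B, v) = (-21*B + 23)/5 = (23 - 21*B)/5 = 23/5 - 21*B/5)
f(C) = -1584 (f(C) = -4 + (-863 - 717) = -4 - 1580 = -1584)
y(a) = (910 - 8*a)/(-3107/5 - 21*a/5) (y(a) = (926 + (-16 + a*(-8)))/(-626 + (23/5 - 21*a/5)) = (926 + (-16 - 8*a))/(-3107/5 - 21*a/5) = (910 - 8*a)/(-3107/5 - 21*a/5))
f(315) + y(J) = -1584 + 10*(-455 + 4*941)/(3107 + 21*941) = -1584 + 10*(-455 + 3764)/(3107 + 19761) = -1584 + 10*3309/22868 = -1584 + 10*(1/22868)*3309 = -1584 + 16545/11434 = -18094911/11434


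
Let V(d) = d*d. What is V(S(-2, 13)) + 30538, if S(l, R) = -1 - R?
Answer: 30734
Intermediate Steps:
V(d) = d²
V(S(-2, 13)) + 30538 = (-1 - 1*13)² + 30538 = (-1 - 13)² + 30538 = (-14)² + 30538 = 196 + 30538 = 30734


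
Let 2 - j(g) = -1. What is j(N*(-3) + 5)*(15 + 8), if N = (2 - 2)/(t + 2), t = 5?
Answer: 69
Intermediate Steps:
N = 0 (N = (2 - 2)/(5 + 2) = 0/7 = 0*(1/7) = 0)
j(g) = 3 (j(g) = 2 - 1*(-1) = 2 + 1 = 3)
j(N*(-3) + 5)*(15 + 8) = 3*(15 + 8) = 3*23 = 69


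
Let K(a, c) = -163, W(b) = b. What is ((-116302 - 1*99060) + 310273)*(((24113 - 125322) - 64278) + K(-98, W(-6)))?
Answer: -15722007150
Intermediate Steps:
((-116302 - 1*99060) + 310273)*(((24113 - 125322) - 64278) + K(-98, W(-6))) = ((-116302 - 1*99060) + 310273)*(((24113 - 125322) - 64278) - 163) = ((-116302 - 99060) + 310273)*((-101209 - 64278) - 163) = (-215362 + 310273)*(-165487 - 163) = 94911*(-165650) = -15722007150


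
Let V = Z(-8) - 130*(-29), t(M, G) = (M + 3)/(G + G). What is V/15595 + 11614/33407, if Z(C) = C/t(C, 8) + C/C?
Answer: 1539766731/2604910825 ≈ 0.59110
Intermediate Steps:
t(M, G) = (3 + M)/(2*G) (t(M, G) = (3 + M)/((2*G)) = (3 + M)*(1/(2*G)) = (3 + M)/(2*G))
Z(C) = 1 + C/(3/16 + C/16) (Z(C) = C/(((½)*(3 + C)/8)) + C/C = C/(((½)*(⅛)*(3 + C))) + 1 = C/(3/16 + C/16) + 1 = 1 + C/(3/16 + C/16))
V = 18983/5 (V = (3 + 17*(-8))/(3 - 8) - 130*(-29) = (3 - 136)/(-5) - 1*(-3770) = -⅕*(-133) + 3770 = 133/5 + 3770 = 18983/5 ≈ 3796.6)
V/15595 + 11614/33407 = (18983/5)/15595 + 11614/33407 = (18983/5)*(1/15595) + 11614*(1/33407) = 18983/77975 + 11614/33407 = 1539766731/2604910825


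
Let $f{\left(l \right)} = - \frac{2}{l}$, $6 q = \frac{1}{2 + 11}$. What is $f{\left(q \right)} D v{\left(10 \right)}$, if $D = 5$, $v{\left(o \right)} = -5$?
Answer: $3900$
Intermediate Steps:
$q = \frac{1}{78}$ ($q = \frac{1}{6 \left(2 + 11\right)} = \frac{1}{6 \cdot 13} = \frac{1}{6} \cdot \frac{1}{13} = \frac{1}{78} \approx 0.012821$)
$f{\left(q \right)} D v{\left(10 \right)} = - 2 \frac{1}{\frac{1}{78}} \cdot 5 \left(-5\right) = \left(-2\right) 78 \cdot 5 \left(-5\right) = \left(-156\right) 5 \left(-5\right) = \left(-780\right) \left(-5\right) = 3900$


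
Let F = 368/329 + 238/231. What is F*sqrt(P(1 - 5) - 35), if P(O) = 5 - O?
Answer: 23330*I*sqrt(26)/10857 ≈ 10.957*I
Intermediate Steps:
F = 23330/10857 (F = 368*(1/329) + 238*(1/231) = 368/329 + 34/33 = 23330/10857 ≈ 2.1488)
F*sqrt(P(1 - 5) - 35) = 23330*sqrt((5 - (1 - 5)) - 35)/10857 = 23330*sqrt((5 - 1*(-4)) - 35)/10857 = 23330*sqrt((5 + 4) - 35)/10857 = 23330*sqrt(9 - 35)/10857 = 23330*sqrt(-26)/10857 = 23330*(I*sqrt(26))/10857 = 23330*I*sqrt(26)/10857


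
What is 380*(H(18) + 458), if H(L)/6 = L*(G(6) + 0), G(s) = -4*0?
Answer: 174040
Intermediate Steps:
G(s) = 0
H(L) = 0 (H(L) = 6*(L*(0 + 0)) = 6*(L*0) = 6*0 = 0)
380*(H(18) + 458) = 380*(0 + 458) = 380*458 = 174040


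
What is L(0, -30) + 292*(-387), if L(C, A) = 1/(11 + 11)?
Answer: -2486087/22 ≈ -1.1300e+5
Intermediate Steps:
L(C, A) = 1/22
L(0, -30) + 292*(-387) = 1/22 + 292*(-387) = 1/22 - 113004 = -2486087/22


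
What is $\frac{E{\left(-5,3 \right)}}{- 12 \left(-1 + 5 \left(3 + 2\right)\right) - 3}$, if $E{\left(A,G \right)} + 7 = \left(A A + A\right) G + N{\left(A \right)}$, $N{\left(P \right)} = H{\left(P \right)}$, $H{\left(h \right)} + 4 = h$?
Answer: $- \frac{44}{291} \approx -0.1512$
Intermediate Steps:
$H{\left(h \right)} = -4 + h$
$N{\left(P \right)} = -4 + P$
$E{\left(A,G \right)} = -11 + A + G \left(A + A^{2}\right)$ ($E{\left(A,G \right)} = -7 + \left(\left(A A + A\right) G + \left(-4 + A\right)\right) = -7 + \left(\left(A^{2} + A\right) G + \left(-4 + A\right)\right) = -7 + \left(\left(A + A^{2}\right) G + \left(-4 + A\right)\right) = -7 + \left(G \left(A + A^{2}\right) + \left(-4 + A\right)\right) = -7 + \left(-4 + A + G \left(A + A^{2}\right)\right) = -11 + A + G \left(A + A^{2}\right)$)
$\frac{E{\left(-5,3 \right)}}{- 12 \left(-1 + 5 \left(3 + 2\right)\right) - 3} = \frac{-11 - 5 - 15 + 3 \left(-5\right)^{2}}{- 12 \left(-1 + 5 \left(3 + 2\right)\right) - 3} = \frac{-11 - 5 - 15 + 3 \cdot 25}{- 12 \left(-1 + 5 \cdot 5\right) - 3} = \frac{-11 - 5 - 15 + 75}{- 12 \left(-1 + 25\right) - 3} = \frac{44}{\left(-12\right) 24 - 3} = \frac{44}{-288 - 3} = \frac{44}{-291} = 44 \left(- \frac{1}{291}\right) = - \frac{44}{291}$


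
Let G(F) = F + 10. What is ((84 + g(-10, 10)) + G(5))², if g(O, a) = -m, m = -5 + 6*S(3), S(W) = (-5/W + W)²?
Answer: 78400/9 ≈ 8711.1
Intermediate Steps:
G(F) = 10 + F
S(W) = (W - 5/W)²
m = 17/3 (m = -5 + 6*((-5 + 3²)²/3²) = -5 + 6*((-5 + 9)²/9) = -5 + 6*((⅑)*4²) = -5 + 6*((⅑)*16) = -5 + 6*(16/9) = -5 + 32/3 = 17/3 ≈ 5.6667)
g(O, a) = -17/3 (g(O, a) = -1*17/3 = -17/3)
((84 + g(-10, 10)) + G(5))² = ((84 - 17/3) + (10 + 5))² = (235/3 + 15)² = (280/3)² = 78400/9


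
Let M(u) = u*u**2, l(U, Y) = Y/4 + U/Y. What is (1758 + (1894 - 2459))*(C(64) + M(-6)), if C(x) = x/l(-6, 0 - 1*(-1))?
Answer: -6232232/23 ≈ -2.7097e+5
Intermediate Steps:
l(U, Y) = Y/4 + U/Y (l(U, Y) = Y*(1/4) + U/Y = Y/4 + U/Y)
M(u) = u**3
C(x) = -4*x/23 (C(x) = x/((0 - 1*(-1))/4 - 6/(0 - 1*(-1))) = x/((0 + 1)/4 - 6/(0 + 1)) = x/((1/4)*1 - 6/1) = x/(1/4 - 6*1) = x/(1/4 - 6) = x/(-23/4) = x*(-4/23) = -4*x/23)
(1758 + (1894 - 2459))*(C(64) + M(-6)) = (1758 + (1894 - 2459))*(-4/23*64 + (-6)**3) = (1758 - 565)*(-256/23 - 216) = 1193*(-5224/23) = -6232232/23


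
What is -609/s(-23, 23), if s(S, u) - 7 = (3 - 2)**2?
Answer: -609/8 ≈ -76.125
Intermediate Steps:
s(S, u) = 8 (s(S, u) = 7 + (3 - 2)**2 = 7 + 1**2 = 7 + 1 = 8)
-609/s(-23, 23) = -609/8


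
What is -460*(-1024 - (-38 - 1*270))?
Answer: 329360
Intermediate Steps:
-460*(-1024 - (-38 - 1*270)) = -460*(-1024 - (-38 - 270)) = -460*(-1024 - 1*(-308)) = -460*(-1024 + 308) = -460*(-716) = 329360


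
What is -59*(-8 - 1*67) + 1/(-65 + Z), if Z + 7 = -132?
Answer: 902699/204 ≈ 4425.0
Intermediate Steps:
Z = -139 (Z = -7 - 132 = -139)
-59*(-8 - 1*67) + 1/(-65 + Z) = -59*(-8 - 1*67) + 1/(-65 - 139) = -59*(-8 - 67) + 1/(-204) = -59*(-75) - 1/204 = 4425 - 1/204 = 902699/204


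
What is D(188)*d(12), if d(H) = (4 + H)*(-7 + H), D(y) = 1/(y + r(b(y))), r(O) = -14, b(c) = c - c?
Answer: 40/87 ≈ 0.45977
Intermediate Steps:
b(c) = 0
D(y) = 1/(-14 + y) (D(y) = 1/(y - 14) = 1/(-14 + y))
d(H) = (-7 + H)*(4 + H)
D(188)*d(12) = (-28 + 12² - 3*12)/(-14 + 188) = (-28 + 144 - 36)/174 = (1/174)*80 = 40/87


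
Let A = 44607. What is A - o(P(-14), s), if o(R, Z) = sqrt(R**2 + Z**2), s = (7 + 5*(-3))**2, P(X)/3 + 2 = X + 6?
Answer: 44607 - 2*sqrt(1249) ≈ 44536.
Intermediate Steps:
P(X) = 12 + 3*X (P(X) = -6 + 3*(X + 6) = -6 + 3*(6 + X) = -6 + (18 + 3*X) = 12 + 3*X)
s = 64 (s = (7 - 15)**2 = (-8)**2 = 64)
A - o(P(-14), s) = 44607 - sqrt((12 + 3*(-14))**2 + 64**2) = 44607 - sqrt((12 - 42)**2 + 4096) = 44607 - sqrt((-30)**2 + 4096) = 44607 - sqrt(900 + 4096) = 44607 - sqrt(4996) = 44607 - 2*sqrt(1249)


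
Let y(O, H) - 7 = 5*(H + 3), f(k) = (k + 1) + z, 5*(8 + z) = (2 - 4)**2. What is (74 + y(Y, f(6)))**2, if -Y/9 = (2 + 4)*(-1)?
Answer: 9025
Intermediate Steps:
z = -36/5 (z = -8 + (2 - 4)**2/5 = -8 + (1/5)*(-2)**2 = -8 + (1/5)*4 = -8 + 4/5 = -36/5 ≈ -7.2000)
Y = 54 (Y = -9*(2 + 4)*(-1) = -54*(-1) = -9*(-6) = 54)
f(k) = -31/5 + k (f(k) = (k + 1) - 36/5 = (1 + k) - 36/5 = -31/5 + k)
y(O, H) = 22 + 5*H (y(O, H) = 7 + 5*(H + 3) = 7 + 5*(3 + H) = 7 + (15 + 5*H) = 22 + 5*H)
(74 + y(Y, f(6)))**2 = (74 + (22 + 5*(-31/5 + 6)))**2 = (74 + (22 + 5*(-1/5)))**2 = (74 + (22 - 1))**2 = (74 + 21)**2 = 95**2 = 9025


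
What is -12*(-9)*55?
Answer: 5940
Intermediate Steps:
-12*(-9)*55 = 108*55 = 5940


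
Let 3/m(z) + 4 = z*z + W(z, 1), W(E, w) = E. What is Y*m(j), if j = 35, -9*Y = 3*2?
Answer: -1/628 ≈ -0.0015924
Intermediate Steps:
Y = -2/3 ≈ -0.66667
m(z) = 3/(-4 + z + z**2) (m(z) = 3/(-4 + (z*z + z)) = 3/(-4 + (z**2 + z)) = 3/(-4 + (z + z**2)) = 3/(-4 + z + z**2))
Y*m(j) = -2/(-4 + 35 + 35**2) = -2/(-4 + 35 + 1225) = -2/1256 = -2/3*3/1256 = -1/628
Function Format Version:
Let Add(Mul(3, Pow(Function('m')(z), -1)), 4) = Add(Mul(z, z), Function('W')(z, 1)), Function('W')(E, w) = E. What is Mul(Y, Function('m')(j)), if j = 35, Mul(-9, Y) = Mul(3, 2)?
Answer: Rational(-1, 628) ≈ -0.0015924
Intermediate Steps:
Y = Rational(-2, 3) (Y = Mul(Rational(-1, 9), Mul(3, 2)) = Mul(Rational(-1, 9), 6) = Rational(-2, 3) ≈ -0.66667)
Function('m')(z) = Mul(3, Pow(Add(-4, z, Pow(z, 2)), -1)) (Function('m')(z) = Mul(3, Pow(Add(-4, Add(Mul(z, z), z)), -1)) = Mul(3, Pow(Add(-4, Add(Pow(z, 2), z)), -1)) = Mul(3, Pow(Add(-4, Add(z, Pow(z, 2))), -1)) = Mul(3, Pow(Add(-4, z, Pow(z, 2)), -1)))
Mul(Y, Function('m')(j)) = Mul(Rational(-2, 3), Mul(3, Pow(Add(-4, 35, Pow(35, 2)), -1))) = Mul(Rational(-2, 3), Mul(3, Pow(Add(-4, 35, 1225), -1))) = Mul(Rational(-2, 3), Mul(3, Pow(1256, -1))) = Mul(Rational(-2, 3), Mul(3, Rational(1, 1256))) = Mul(Rational(-2, 3), Rational(3, 1256)) = Rational(-1, 628)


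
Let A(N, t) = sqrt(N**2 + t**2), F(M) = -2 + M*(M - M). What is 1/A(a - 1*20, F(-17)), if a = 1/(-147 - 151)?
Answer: 298*sqrt(35888737)/35888737 ≈ 0.049744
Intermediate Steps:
a = -1/298 (a = 1/(-298) = -1/298 ≈ -0.0033557)
F(M) = -2 (F(M) = -2 + M*0 = -2 + 0 = -2)
1/A(a - 1*20, F(-17)) = 1/(sqrt((-1/298 - 1*20)**2 + (-2)**2)) = 1/(sqrt((-1/298 - 20)**2 + 4)) = 1/(sqrt((-5961/298)**2 + 4)) = 1/(sqrt(35533521/88804 + 4)) = 1/(sqrt(35888737/88804)) = 1/(sqrt(35888737)/298) = 298*sqrt(35888737)/35888737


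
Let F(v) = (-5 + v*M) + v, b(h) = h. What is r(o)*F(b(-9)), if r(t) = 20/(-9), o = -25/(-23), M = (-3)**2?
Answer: 1900/9 ≈ 211.11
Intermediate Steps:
M = 9
o = 25/23 (o = -25*(-1/23) = 25/23 ≈ 1.0870)
r(t) = -20/9 (r(t) = 20*(-1/9) = -20/9)
F(v) = -5 + 10*v (F(v) = (-5 + v*9) + v = (-5 + 9*v) + v = -5 + 10*v)
r(o)*F(b(-9)) = -20*(-5 + 10*(-9))/9 = -20*(-5 - 90)/9 = -20/9*(-95) = 1900/9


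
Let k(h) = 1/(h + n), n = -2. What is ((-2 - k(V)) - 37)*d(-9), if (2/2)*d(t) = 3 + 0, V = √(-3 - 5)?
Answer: -233/2 + I*√2/2 ≈ -116.5 + 0.70711*I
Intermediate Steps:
V = 2*I*√2 (V = √(-8) = 2*I*√2 ≈ 2.8284*I)
k(h) = 1/(-2 + h) (k(h) = 1/(h - 2) = 1/(-2 + h))
d(t) = 3 (d(t) = 3 + 0 = 3)
((-2 - k(V)) - 37)*d(-9) = ((-2 - 1/(-2 + 2*I*√2)) - 37)*3 = (-39 - 1/(-2 + 2*I*√2))*3 = -117 - 3/(-2 + 2*I*√2)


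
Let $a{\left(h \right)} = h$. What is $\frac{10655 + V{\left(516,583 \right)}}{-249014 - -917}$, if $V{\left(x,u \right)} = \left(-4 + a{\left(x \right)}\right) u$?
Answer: $- \frac{309151}{248097} \approx -1.2461$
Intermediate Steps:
$V{\left(x,u \right)} = u \left(-4 + x\right)$ ($V{\left(x,u \right)} = \left(-4 + x\right) u = u \left(-4 + x\right)$)
$\frac{10655 + V{\left(516,583 \right)}}{-249014 - -917} = \frac{10655 + 583 \left(-4 + 516\right)}{-249014 - -917} = \frac{10655 + 583 \cdot 512}{-249014 + \left(-131 + 1048\right)} = \frac{10655 + 298496}{-249014 + 917} = \frac{309151}{-248097} = 309151 \left(- \frac{1}{248097}\right) = - \frac{309151}{248097}$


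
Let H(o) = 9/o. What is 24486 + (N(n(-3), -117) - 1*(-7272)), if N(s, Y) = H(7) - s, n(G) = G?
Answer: 222336/7 ≈ 31762.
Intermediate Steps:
N(s, Y) = 9/7 - s
24486 + (N(n(-3), -117) - 1*(-7272)) = 24486 + ((9/7 - 1*(-3)) - 1*(-7272)) = 24486 + ((9/7 + 3) + 7272) = 24486 + (30/7 + 7272) = 24486 + 50934/7 = 222336/7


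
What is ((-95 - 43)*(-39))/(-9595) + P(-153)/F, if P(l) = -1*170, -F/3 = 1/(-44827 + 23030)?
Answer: -35554192696/28785 ≈ -1.2352e+6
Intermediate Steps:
F = 3/21797 (F = -3/(-44827 + 23030) = -3/(-21797) = -3*(-1/21797) = 3/21797 ≈ 0.00013763)
P(l) = -170
((-95 - 43)*(-39))/(-9595) + P(-153)/F = ((-95 - 43)*(-39))/(-9595) - 170/3/21797 = -138*(-39)*(-1/9595) - 170*21797/3 = 5382*(-1/9595) - 3705490/3 = -5382/9595 - 3705490/3 = -35554192696/28785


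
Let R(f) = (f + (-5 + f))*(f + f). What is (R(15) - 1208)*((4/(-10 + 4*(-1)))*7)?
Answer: 916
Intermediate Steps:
R(f) = 2*f*(-5 + 2*f) (R(f) = (-5 + 2*f)*(2*f) = 2*f*(-5 + 2*f))
(R(15) - 1208)*((4/(-10 + 4*(-1)))*7) = (2*15*(-5 + 2*15) - 1208)*((4/(-10 + 4*(-1)))*7) = (2*15*(-5 + 30) - 1208)*((4/(-10 - 4))*7) = (2*15*25 - 1208)*((4/(-14))*7) = (750 - 1208)*((4*(-1/14))*7) = -(-916)*7/7 = -458*(-2) = 916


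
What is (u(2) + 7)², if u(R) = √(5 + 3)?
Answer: 57 + 28*√2 ≈ 96.598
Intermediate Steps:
u(R) = 2*√2 (u(R) = √8 = 2*√2)
(u(2) + 7)² = (2*√2 + 7)² = (7 + 2*√2)²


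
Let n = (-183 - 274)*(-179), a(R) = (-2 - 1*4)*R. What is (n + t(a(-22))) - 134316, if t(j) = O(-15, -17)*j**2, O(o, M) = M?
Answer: -348721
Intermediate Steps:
a(R) = -6*R (a(R) = (-2 - 4)*R = -6*R)
n = 81803 (n = -457*(-179) = 81803)
t(j) = -17*j**2
(n + t(a(-22))) - 134316 = (81803 - 17*(-6*(-22))**2) - 134316 = (81803 - 17*132**2) - 134316 = (81803 - 17*17424) - 134316 = (81803 - 296208) - 134316 = -214405 - 134316 = -348721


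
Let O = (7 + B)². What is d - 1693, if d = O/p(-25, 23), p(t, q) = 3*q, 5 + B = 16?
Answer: -38831/23 ≈ -1688.3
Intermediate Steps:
B = 11 (B = -5 + 16 = 11)
O = 324 (O = (7 + 11)² = 18² = 324)
d = 108/23 (d = 324/((3*23)) = 324/69 = 324*(1/69) = 108/23 ≈ 4.6956)
d - 1693 = 108/23 - 1693 = -38831/23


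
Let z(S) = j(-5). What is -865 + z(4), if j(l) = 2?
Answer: -863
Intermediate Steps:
z(S) = 2
-865 + z(4) = -865 + 2 = -863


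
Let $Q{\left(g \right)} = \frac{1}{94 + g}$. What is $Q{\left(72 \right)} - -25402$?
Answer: $\frac{4216733}{166} \approx 25402.0$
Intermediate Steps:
$Q{\left(72 \right)} - -25402 = \frac{1}{94 + 72} - -25402 = \frac{1}{166} + 25402 = \frac{4216733}{166}$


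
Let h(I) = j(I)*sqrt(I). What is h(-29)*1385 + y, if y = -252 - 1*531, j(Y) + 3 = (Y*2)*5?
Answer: -783 - 405805*I*sqrt(29) ≈ -783.0 - 2.1853e+6*I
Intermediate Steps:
j(Y) = -3 + 10*Y (j(Y) = -3 + (Y*2)*5 = -3 + (2*Y)*5 = -3 + 10*Y)
h(I) = sqrt(I)*(-3 + 10*I) (h(I) = (-3 + 10*I)*sqrt(I) = sqrt(I)*(-3 + 10*I))
y = -783 (y = -252 - 531 = -783)
h(-29)*1385 + y = (sqrt(-29)*(-3 + 10*(-29)))*1385 - 783 = ((I*sqrt(29))*(-3 - 290))*1385 - 783 = ((I*sqrt(29))*(-293))*1385 - 783 = -293*I*sqrt(29)*1385 - 783 = -405805*I*sqrt(29) - 783 = -783 - 405805*I*sqrt(29)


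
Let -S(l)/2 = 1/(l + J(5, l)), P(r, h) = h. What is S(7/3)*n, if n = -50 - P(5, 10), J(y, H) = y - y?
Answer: 360/7 ≈ 51.429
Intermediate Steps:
J(y, H) = 0
S(l) = -2/l (S(l) = -2/(l + 0) = -2/l)
n = -60 (n = -50 - 1*10 = -50 - 10 = -60)
S(7/3)*n = -2/(7/3)*(-60) = -2/(7*(⅓))*(-60) = -2/7/3*(-60) = -2*3/7*(-60) = -6/7*(-60) = 360/7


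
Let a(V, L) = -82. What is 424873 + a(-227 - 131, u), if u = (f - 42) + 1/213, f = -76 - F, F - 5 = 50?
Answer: 424791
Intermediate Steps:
F = 55 (F = 5 + 50 = 55)
f = -131 (f = -76 - 1*55 = -76 - 55 = -131)
u = -36848/213 (u = (-131 - 42) + 1/213 = -173 + 1/213 = -36848/213 ≈ -173.00)
424873 + a(-227 - 131, u) = 424873 - 82 = 424791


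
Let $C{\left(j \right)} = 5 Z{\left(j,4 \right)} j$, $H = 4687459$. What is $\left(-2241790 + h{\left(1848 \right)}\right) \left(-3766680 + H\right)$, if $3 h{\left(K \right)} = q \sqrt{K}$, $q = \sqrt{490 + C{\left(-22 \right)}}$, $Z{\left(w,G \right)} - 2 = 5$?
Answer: $-2064193154410 + \frac{51563624 i \sqrt{165}}{3} \approx -2.0642 \cdot 10^{12} + 2.2078 \cdot 10^{8} i$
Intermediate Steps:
$Z{\left(w,G \right)} = 7$ ($Z{\left(w,G \right)} = 2 + 5 = 7$)
$C{\left(j \right)} = 35 j$ ($C{\left(j \right)} = 5 \cdot 7 j = 35 j$)
$q = 2 i \sqrt{70}$ ($q = \sqrt{490 + 35 \left(-22\right)} = \sqrt{490 - 770} = \sqrt{-280} = 2 i \sqrt{70} \approx 16.733 i$)
$h{\left(K \right)} = \frac{2 i \sqrt{70} \sqrt{K}}{3}$
$\left(-2241790 + h{\left(1848 \right)}\right) \left(-3766680 + H\right) = \left(-2241790 + \frac{2 i \sqrt{70} \sqrt{1848}}{3}\right) \left(-3766680 + 4687459\right) = \left(-2241790 + \frac{2 i \sqrt{70} \cdot 2 \sqrt{462}}{3}\right) 920779 = \left(-2241790 + \frac{56 i \sqrt{165}}{3}\right) 920779 = -2064193154410 + \frac{51563624 i \sqrt{165}}{3}$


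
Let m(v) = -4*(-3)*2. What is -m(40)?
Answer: -24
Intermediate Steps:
m(v) = 24 (m(v) = 12*2 = 24)
-m(40) = -1*24 = -24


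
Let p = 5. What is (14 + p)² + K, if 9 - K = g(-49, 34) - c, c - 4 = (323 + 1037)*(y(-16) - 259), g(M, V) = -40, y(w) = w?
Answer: -373586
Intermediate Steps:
c = -373996 (c = 4 + (323 + 1037)*(-16 - 259) = 4 + 1360*(-275) = 4 - 374000 = -373996)
K = -373947 (K = 9 - (-40 - 1*(-373996)) = 9 - (-40 + 373996) = 9 - 1*373956 = 9 - 373956 = -373947)
(14 + p)² + K = (14 + 5)² - 373947 = 19² - 373947 = 361 - 373947 = -373586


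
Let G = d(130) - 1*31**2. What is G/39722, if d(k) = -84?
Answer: -1045/39722 ≈ -0.026308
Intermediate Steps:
G = -1045 (G = -84 - 1*31**2 = -84 - 1*961 = -84 - 961 = -1045)
G/39722 = -1045/39722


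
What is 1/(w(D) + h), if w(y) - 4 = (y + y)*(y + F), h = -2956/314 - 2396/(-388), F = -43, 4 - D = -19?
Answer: -15229/13999087 ≈ -0.0010879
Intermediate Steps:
D = 23 (D = 4 - 1*(-19) = 4 + 19 = 23)
h = -49323/15229 (h = -2956*1/314 - 2396*(-1/388) = -1478/157 + 599/97 = -49323/15229 ≈ -3.2388)
w(y) = 4 + 2*y*(-43 + y) (w(y) = 4 + (y + y)*(y - 43) = 4 + (2*y)*(-43 + y) = 4 + 2*y*(-43 + y))
1/(w(D) + h) = 1/((4 - 86*23 + 2*23**2) - 49323/15229) = 1/((4 - 1978 + 2*529) - 49323/15229) = 1/((4 - 1978 + 1058) - 49323/15229) = 1/(-916 - 49323/15229) = 1/(-13999087/15229) = -15229/13999087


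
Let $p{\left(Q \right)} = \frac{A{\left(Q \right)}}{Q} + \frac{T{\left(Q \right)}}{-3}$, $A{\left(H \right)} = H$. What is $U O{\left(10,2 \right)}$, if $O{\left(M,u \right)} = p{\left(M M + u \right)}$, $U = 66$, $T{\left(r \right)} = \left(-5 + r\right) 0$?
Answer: $66$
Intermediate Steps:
$T{\left(r \right)} = 0$
$p{\left(Q \right)} = 1$ ($p{\left(Q \right)} = \frac{Q}{Q} + \frac{0}{-3} = 1 + 0 \left(- \frac{1}{3}\right) = 1 + 0 = 1$)
$O{\left(M,u \right)} = 1$
$U O{\left(10,2 \right)} = 66 \cdot 1 = 66$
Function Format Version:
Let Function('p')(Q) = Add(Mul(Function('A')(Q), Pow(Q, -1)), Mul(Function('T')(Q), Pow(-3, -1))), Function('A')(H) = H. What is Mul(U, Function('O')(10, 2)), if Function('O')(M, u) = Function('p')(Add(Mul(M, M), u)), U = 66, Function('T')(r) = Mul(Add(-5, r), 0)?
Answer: 66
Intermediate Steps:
Function('T')(r) = 0
Function('p')(Q) = 1 (Function('p')(Q) = Add(Mul(Q, Pow(Q, -1)), Mul(0, Pow(-3, -1))) = Add(1, Mul(0, Rational(-1, 3))) = Add(1, 0) = 1)
Function('O')(M, u) = 1
Mul(U, Function('O')(10, 2)) = Mul(66, 1) = 66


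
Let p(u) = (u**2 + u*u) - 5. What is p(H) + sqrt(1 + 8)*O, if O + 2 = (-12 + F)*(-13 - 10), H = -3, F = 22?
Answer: -683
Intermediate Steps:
O = -232 (O = -2 + (-12 + 22)*(-13 - 10) = -2 + 10*(-23) = -2 - 230 = -232)
p(u) = -5 + 2*u**2 (p(u) = (u**2 + u**2) - 5 = 2*u**2 - 5 = -5 + 2*u**2)
p(H) + sqrt(1 + 8)*O = (-5 + 2*(-3)**2) + sqrt(1 + 8)*(-232) = (-5 + 2*9) + sqrt(9)*(-232) = (-5 + 18) + 3*(-232) = 13 - 696 = -683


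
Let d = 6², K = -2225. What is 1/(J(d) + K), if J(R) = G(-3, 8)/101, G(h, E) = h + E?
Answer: -101/224720 ≈ -0.00044945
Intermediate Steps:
d = 36
G(h, E) = E + h
J(R) = 5/101 (J(R) = (8 - 3)/101 = 5*(1/101) = 5/101)
1/(J(d) + K) = 1/(5/101 - 2225) = 1/(-224720/101) = -101/224720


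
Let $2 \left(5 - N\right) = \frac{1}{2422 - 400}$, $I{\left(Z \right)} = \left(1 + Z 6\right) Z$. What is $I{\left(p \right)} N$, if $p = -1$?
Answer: $\frac{101095}{4044} \approx 24.999$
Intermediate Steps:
$I{\left(Z \right)} = Z \left(1 + 6 Z\right)$ ($I{\left(Z \right)} = \left(1 + 6 Z\right) Z = Z \left(1 + 6 Z\right)$)
$N = \frac{20219}{4044}$ ($N = 5 - \frac{1}{2 \left(2422 - 400\right)} = 5 - \frac{1}{2 \cdot 2022} = 5 - \frac{1}{4044} = \frac{20219}{4044} \approx 4.9998$)
$I{\left(p \right)} N = - (1 + 6 \left(-1\right)) \frac{20219}{4044} = - (1 - 6) \frac{20219}{4044} = \left(-1\right) \left(-5\right) \frac{20219}{4044} = 5 \cdot \frac{20219}{4044} = \frac{101095}{4044}$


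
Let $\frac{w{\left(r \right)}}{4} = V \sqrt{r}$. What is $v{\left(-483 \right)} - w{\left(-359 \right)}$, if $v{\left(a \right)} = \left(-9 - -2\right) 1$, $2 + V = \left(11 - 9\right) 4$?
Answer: $-7 - 24 i \sqrt{359} \approx -7.0 - 454.73 i$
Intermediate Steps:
$V = 6$ ($V = -2 + \left(11 - 9\right) 4 = -2 + 2 \cdot 4 = -2 + 8 = 6$)
$w{\left(r \right)} = 24 \sqrt{r}$ ($w{\left(r \right)} = 4 \cdot 6 \sqrt{r} = 24 \sqrt{r}$)
$v{\left(a \right)} = -7$ ($v{\left(a \right)} = \left(-9 + 2\right) 1 = \left(-7\right) 1 = -7$)
$v{\left(-483 \right)} - w{\left(-359 \right)} = -7 - 24 \sqrt{-359} = -7 - 24 i \sqrt{359}$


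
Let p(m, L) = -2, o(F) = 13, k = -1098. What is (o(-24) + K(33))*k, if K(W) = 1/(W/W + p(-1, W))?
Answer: -13176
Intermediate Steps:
K(W) = -1 (K(W) = 1/(W/W - 2) = 1/(1 - 2) = 1/(-1) = -1)
(o(-24) + K(33))*k = (13 - 1)*(-1098) = 12*(-1098) = -13176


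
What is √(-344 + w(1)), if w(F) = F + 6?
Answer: I*√337 ≈ 18.358*I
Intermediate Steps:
w(F) = 6 + F
√(-344 + w(1)) = √(-344 + (6 + 1)) = √(-344 + 7) = √(-337) = I*√337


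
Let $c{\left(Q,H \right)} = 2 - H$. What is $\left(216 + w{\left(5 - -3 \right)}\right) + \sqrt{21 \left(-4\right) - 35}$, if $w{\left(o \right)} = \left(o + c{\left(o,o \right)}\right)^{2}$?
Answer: $220 + i \sqrt{119} \approx 220.0 + 10.909 i$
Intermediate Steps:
$w{\left(o \right)} = 4$ ($w{\left(o \right)} = \left(o - \left(-2 + o\right)\right)^{2} = 2^{2} = 4$)
$\left(216 + w{\left(5 - -3 \right)}\right) + \sqrt{21 \left(-4\right) - 35} = \left(216 + 4\right) + \sqrt{21 \left(-4\right) - 35} = 220 + \sqrt{-84 - 35} = 220 + \sqrt{-119} = 220 + i \sqrt{119}$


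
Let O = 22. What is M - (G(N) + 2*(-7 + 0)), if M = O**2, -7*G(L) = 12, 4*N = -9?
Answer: 3498/7 ≈ 499.71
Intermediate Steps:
N = -9/4 (N = (1/4)*(-9) = -9/4 ≈ -2.2500)
G(L) = -12/7 (G(L) = -1/7*12 = -12/7)
M = 484 (M = 22**2 = 484)
M - (G(N) + 2*(-7 + 0)) = 484 - (-12/7 + 2*(-7 + 0)) = 484 - (-12/7 + 2*(-7)) = 484 - (-12/7 - 14) = 484 - 1*(-110/7) = 484 + 110/7 = 3498/7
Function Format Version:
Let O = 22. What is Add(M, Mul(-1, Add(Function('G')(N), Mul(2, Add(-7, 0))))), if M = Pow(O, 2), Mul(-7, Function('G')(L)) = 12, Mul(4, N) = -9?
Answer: Rational(3498, 7) ≈ 499.71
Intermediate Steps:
N = Rational(-9, 4) (N = Mul(Rational(1, 4), -9) = Rational(-9, 4) ≈ -2.2500)
Function('G')(L) = Rational(-12, 7) (Function('G')(L) = Mul(Rational(-1, 7), 12) = Rational(-12, 7))
M = 484 (M = Pow(22, 2) = 484)
Add(M, Mul(-1, Add(Function('G')(N), Mul(2, Add(-7, 0))))) = Add(484, Mul(-1, Add(Rational(-12, 7), Mul(2, Add(-7, 0))))) = Add(484, Mul(-1, Add(Rational(-12, 7), Mul(2, -7)))) = Add(484, Mul(-1, Add(Rational(-12, 7), -14))) = Add(484, Mul(-1, Rational(-110, 7))) = Add(484, Rational(110, 7)) = Rational(3498, 7)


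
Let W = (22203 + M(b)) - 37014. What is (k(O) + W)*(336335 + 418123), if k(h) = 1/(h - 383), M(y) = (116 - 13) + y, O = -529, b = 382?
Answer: -1642871652559/152 ≈ -1.0808e+10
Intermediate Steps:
M(y) = 103 + y
k(h) = 1/(-383 + h)
W = -14326 (W = (22203 + (103 + 382)) - 37014 = (22203 + 485) - 37014 = 22688 - 37014 = -14326)
(k(O) + W)*(336335 + 418123) = (1/(-383 - 529) - 14326)*(336335 + 418123) = (1/(-912) - 14326)*754458 = (-1/912 - 14326)*754458 = -13065313/912*754458 = -1642871652559/152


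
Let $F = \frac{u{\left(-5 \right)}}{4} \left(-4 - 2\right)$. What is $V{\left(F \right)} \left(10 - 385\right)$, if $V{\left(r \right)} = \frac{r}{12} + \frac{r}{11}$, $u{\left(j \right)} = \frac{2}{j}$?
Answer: $- \frac{1725}{44} \approx -39.205$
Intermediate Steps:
$F = \frac{3}{5}$ ($F = \frac{2 \frac{1}{-5}}{4} \left(-4 - 2\right) = 2 \left(- \frac{1}{5}\right) \frac{1}{4} \left(-6\right) = \left(- \frac{2}{5}\right) \frac{1}{4} \left(-6\right) = \left(- \frac{1}{10}\right) \left(-6\right) = \frac{3}{5} \approx 0.6$)
$V{\left(r \right)} = \frac{23 r}{132}$ ($V{\left(r \right)} = r \frac{1}{12} + r \frac{1}{11} = \frac{r}{12} + \frac{r}{11} = \frac{23 r}{132}$)
$V{\left(F \right)} \left(10 - 385\right) = \frac{23}{132} \cdot \frac{3}{5} \left(10 - 385\right) = \frac{23}{220} \left(-375\right) = - \frac{1725}{44}$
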